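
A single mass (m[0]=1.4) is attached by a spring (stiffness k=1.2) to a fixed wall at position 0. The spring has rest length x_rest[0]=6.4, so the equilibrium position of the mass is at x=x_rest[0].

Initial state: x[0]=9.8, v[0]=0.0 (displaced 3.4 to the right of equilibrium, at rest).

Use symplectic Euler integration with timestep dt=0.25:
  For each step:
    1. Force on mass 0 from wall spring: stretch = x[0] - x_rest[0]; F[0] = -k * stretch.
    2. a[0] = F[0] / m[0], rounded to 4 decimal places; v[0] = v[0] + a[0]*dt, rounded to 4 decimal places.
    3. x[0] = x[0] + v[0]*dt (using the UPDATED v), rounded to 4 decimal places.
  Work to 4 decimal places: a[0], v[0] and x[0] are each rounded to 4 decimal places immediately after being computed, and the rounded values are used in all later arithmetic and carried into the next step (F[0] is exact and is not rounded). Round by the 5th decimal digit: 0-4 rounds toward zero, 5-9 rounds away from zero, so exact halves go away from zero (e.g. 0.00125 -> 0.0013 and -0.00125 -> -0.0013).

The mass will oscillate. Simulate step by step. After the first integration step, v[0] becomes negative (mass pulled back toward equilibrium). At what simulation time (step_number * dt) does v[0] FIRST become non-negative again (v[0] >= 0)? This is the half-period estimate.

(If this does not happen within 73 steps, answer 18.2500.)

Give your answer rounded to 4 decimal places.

Step 0: x=[9.8000] v=[0.0000]
Step 1: x=[9.6179] v=[-0.7286]
Step 2: x=[9.2634] v=[-1.4182]
Step 3: x=[8.7555] v=[-2.0318]
Step 4: x=[8.1214] v=[-2.5366]
Step 5: x=[7.3950] v=[-2.9055]
Step 6: x=[6.6153] v=[-3.1187]
Step 7: x=[5.8241] v=[-3.1648]
Step 8: x=[5.0638] v=[-3.0414]
Step 9: x=[4.3750] v=[-2.7551]
Step 10: x=[3.7947] v=[-2.3212]
Step 11: x=[3.3540] v=[-1.7629]
Step 12: x=[3.0765] v=[-1.1102]
Step 13: x=[2.9770] v=[-0.3980]
Step 14: x=[3.0609] v=[0.3355]
First v>=0 after going negative at step 14, time=3.5000

Answer: 3.5000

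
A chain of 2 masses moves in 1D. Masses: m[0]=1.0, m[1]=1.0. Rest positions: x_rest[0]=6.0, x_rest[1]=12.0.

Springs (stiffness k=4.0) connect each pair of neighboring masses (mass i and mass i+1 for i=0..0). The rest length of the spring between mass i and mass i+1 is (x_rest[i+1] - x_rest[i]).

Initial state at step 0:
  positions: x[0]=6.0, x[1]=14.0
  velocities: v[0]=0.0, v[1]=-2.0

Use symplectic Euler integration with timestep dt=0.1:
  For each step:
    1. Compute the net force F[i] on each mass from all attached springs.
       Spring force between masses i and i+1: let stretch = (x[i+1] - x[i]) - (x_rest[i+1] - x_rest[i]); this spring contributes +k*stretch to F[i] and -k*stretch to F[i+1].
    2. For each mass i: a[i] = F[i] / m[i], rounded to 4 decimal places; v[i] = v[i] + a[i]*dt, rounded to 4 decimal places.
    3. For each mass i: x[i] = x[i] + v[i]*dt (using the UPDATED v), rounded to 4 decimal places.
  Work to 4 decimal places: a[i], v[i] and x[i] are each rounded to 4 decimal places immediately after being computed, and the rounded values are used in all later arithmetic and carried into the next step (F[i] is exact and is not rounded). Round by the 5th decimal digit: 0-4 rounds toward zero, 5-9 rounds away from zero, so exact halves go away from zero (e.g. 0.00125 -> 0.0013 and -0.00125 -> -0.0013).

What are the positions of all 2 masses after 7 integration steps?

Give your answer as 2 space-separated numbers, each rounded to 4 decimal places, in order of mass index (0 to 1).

Answer: 7.1614 11.4388

Derivation:
Step 0: x=[6.0000 14.0000] v=[0.0000 -2.0000]
Step 1: x=[6.0800 13.7200] v=[0.8000 -2.8000]
Step 2: x=[6.2256 13.3744] v=[1.4560 -3.4560]
Step 3: x=[6.4172 12.9829] v=[1.9155 -3.9155]
Step 4: x=[6.6314 12.5687] v=[2.1418 -4.1418]
Step 5: x=[6.8431 12.1570] v=[2.1167 -4.1167]
Step 6: x=[7.0273 11.7728] v=[1.8423 -3.8423]
Step 7: x=[7.1614 11.4388] v=[1.3405 -3.3405]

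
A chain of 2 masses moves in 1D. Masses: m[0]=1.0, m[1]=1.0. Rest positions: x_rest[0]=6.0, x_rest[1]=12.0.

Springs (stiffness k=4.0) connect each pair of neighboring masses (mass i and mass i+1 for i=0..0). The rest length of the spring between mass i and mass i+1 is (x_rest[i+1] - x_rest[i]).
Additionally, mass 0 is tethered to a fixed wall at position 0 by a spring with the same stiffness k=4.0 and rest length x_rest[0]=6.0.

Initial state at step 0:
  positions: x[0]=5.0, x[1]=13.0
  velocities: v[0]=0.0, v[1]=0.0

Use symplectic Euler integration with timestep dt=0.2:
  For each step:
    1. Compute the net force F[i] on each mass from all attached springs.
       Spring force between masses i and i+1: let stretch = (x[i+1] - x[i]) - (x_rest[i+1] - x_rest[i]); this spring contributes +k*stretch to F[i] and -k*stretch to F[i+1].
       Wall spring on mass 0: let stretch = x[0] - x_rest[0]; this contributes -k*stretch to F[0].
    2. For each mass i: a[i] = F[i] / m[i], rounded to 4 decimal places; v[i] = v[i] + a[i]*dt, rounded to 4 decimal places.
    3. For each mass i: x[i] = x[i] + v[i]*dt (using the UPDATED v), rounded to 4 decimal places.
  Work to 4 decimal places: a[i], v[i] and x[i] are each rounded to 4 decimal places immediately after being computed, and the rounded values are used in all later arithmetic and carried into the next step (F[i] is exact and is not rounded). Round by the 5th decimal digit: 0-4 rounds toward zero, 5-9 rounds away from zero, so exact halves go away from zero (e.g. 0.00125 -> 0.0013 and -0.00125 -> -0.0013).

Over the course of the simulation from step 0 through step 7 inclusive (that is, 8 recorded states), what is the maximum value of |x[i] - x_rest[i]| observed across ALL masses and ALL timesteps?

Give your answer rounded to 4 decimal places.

Step 0: x=[5.0000 13.0000] v=[0.0000 0.0000]
Step 1: x=[5.4800 12.6800] v=[2.4000 -1.6000]
Step 2: x=[6.2352 12.1680] v=[3.7760 -2.5600]
Step 3: x=[6.9420 11.6668] v=[3.5341 -2.5062]
Step 4: x=[7.2941 11.3696] v=[1.7603 -1.4860]
Step 5: x=[7.1312 11.3803] v=[-0.8146 0.0536]
Step 6: x=[6.5071 11.6712] v=[-3.1203 1.4543]
Step 7: x=[5.6682 12.0958] v=[-4.1947 2.1230]
Max displacement = 1.2941

Answer: 1.2941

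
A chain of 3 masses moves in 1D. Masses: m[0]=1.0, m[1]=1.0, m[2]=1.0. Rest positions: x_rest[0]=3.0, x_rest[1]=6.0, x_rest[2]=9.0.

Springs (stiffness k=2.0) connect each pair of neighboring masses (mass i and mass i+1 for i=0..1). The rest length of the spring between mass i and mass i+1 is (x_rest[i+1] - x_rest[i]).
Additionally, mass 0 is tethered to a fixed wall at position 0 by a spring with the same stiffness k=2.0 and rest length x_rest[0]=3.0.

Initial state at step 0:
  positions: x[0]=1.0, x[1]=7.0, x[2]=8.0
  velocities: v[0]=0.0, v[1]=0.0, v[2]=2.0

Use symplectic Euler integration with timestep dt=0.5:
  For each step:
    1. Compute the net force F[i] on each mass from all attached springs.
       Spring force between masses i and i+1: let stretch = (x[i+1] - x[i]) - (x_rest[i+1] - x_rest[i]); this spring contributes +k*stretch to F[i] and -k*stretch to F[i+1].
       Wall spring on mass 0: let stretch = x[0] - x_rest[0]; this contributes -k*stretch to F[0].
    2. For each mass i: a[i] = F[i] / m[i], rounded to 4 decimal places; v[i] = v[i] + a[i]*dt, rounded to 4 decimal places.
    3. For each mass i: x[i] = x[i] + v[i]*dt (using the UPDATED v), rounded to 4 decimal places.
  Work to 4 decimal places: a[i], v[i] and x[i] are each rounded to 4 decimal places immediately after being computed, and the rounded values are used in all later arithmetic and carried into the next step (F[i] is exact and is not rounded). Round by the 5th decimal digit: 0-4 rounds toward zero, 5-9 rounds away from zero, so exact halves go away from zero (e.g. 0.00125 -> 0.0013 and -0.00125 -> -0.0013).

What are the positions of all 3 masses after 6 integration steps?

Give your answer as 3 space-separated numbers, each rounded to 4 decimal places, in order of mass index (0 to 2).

Step 0: x=[1.0000 7.0000 8.0000] v=[0.0000 0.0000 2.0000]
Step 1: x=[3.5000 4.5000 10.0000] v=[5.0000 -5.0000 4.0000]
Step 2: x=[4.7500 4.2500 10.7500] v=[2.5000 -0.5000 1.5000]
Step 3: x=[3.3750 7.5000 9.7500] v=[-2.7500 6.5000 -2.0000]
Step 4: x=[2.3750 9.8125 9.1250] v=[-2.0000 4.6250 -1.2500]
Step 5: x=[3.9063 8.0625 10.3438] v=[3.0625 -3.5000 2.4375]
Step 6: x=[5.5625 5.3751 11.9219] v=[3.3124 -5.3749 3.1562]

Answer: 5.5625 5.3751 11.9219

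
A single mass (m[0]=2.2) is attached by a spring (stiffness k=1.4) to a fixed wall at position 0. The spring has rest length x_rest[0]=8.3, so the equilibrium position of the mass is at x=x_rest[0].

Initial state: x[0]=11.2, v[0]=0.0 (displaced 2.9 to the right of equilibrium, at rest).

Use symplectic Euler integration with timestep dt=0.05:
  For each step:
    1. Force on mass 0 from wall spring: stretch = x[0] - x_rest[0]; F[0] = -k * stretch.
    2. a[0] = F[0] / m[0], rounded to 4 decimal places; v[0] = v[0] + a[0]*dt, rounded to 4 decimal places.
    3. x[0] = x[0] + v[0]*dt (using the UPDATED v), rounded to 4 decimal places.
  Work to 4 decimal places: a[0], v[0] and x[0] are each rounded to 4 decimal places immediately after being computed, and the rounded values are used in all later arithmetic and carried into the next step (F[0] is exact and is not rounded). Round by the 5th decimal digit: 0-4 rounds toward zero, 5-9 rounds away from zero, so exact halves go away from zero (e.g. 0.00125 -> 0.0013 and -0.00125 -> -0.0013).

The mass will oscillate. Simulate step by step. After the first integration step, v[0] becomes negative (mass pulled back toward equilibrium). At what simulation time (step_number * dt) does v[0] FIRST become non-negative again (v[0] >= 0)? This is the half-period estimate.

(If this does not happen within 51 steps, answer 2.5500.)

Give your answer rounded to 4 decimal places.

Step 0: x=[11.2000] v=[0.0000]
Step 1: x=[11.1954] v=[-0.0923]
Step 2: x=[11.1862] v=[-0.1844]
Step 3: x=[11.1724] v=[-0.2762]
Step 4: x=[11.1540] v=[-0.3676]
Step 5: x=[11.1311] v=[-0.4584]
Step 6: x=[11.1037] v=[-0.5485]
Step 7: x=[11.0718] v=[-0.6377]
Step 8: x=[11.0355] v=[-0.7259]
Step 9: x=[10.9949] v=[-0.8129]
Step 10: x=[10.9500] v=[-0.8986]
Step 11: x=[10.9009] v=[-0.9829]
Step 12: x=[10.8476] v=[-1.0657]
Step 13: x=[10.7903] v=[-1.1468]
Step 14: x=[10.7290] v=[-1.2260]
Step 15: x=[10.6638] v=[-1.3033]
Step 16: x=[10.5949] v=[-1.3785]
Step 17: x=[10.5223] v=[-1.4515]
Step 18: x=[10.4462] v=[-1.5222]
Step 19: x=[10.3667] v=[-1.5905]
Step 20: x=[10.2839] v=[-1.6563]
Step 21: x=[10.1979] v=[-1.7194]
Step 22: x=[10.1089] v=[-1.7798]
Step 23: x=[10.0170] v=[-1.8374]
Step 24: x=[9.9224] v=[-1.8920]
Step 25: x=[9.8252] v=[-1.9436]
Step 26: x=[9.7256] v=[-1.9921]
Step 27: x=[9.6237] v=[-2.0375]
Step 28: x=[9.5197] v=[-2.0796]
Step 29: x=[9.4138] v=[-2.1184]
Step 30: x=[9.3061] v=[-2.1538]
Step 31: x=[9.1968] v=[-2.1858]
Step 32: x=[9.0861] v=[-2.2143]
Step 33: x=[8.9741] v=[-2.2393]
Step 34: x=[8.8611] v=[-2.2608]
Step 35: x=[8.7472] v=[-2.2787]
Step 36: x=[8.6326] v=[-2.2929]
Step 37: x=[8.5174] v=[-2.3035]
Step 38: x=[8.4019] v=[-2.3104]
Step 39: x=[8.2862] v=[-2.3136]
Step 40: x=[8.1705] v=[-2.3132]
Step 41: x=[8.0550] v=[-2.3091]
Step 42: x=[7.9399] v=[-2.3013]
Step 43: x=[7.8254] v=[-2.2898]
Step 44: x=[7.7117] v=[-2.2747]
Step 45: x=[7.5989] v=[-2.2560]
Step 46: x=[7.4872] v=[-2.2337]
Step 47: x=[7.3768] v=[-2.2078]
Step 48: x=[7.2679] v=[-2.1784]
Step 49: x=[7.1606] v=[-2.1456]
Step 50: x=[7.0551] v=[-2.1093]
Step 51: x=[6.9516] v=[-2.0697]
v[0] did not become non-negative within 51 steps; using fallback time=2.5500

Answer: 2.5500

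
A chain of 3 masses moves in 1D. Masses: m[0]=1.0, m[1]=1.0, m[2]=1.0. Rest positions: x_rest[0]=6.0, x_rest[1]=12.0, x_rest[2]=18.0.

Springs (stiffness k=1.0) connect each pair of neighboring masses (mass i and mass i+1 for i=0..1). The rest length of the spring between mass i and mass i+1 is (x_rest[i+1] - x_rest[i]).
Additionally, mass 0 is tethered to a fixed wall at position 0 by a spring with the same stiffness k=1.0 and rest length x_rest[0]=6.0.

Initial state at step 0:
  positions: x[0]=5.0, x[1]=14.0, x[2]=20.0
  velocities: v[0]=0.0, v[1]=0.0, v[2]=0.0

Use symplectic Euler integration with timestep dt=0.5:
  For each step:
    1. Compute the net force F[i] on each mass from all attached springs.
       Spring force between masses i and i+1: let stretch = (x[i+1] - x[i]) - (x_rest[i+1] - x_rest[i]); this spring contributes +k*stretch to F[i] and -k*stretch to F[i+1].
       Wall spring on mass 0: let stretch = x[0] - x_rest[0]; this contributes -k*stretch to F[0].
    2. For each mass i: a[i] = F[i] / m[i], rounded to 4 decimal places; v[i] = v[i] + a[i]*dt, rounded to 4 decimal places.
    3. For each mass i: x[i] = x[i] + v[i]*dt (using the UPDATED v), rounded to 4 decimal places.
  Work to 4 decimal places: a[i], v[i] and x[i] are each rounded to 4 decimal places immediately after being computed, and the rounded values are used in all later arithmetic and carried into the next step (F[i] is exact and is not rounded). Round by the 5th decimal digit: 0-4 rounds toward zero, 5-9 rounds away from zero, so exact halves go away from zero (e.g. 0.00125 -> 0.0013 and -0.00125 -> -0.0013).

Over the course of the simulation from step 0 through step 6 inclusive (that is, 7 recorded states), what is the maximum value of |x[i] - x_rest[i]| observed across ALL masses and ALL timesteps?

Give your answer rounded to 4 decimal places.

Step 0: x=[5.0000 14.0000 20.0000] v=[0.0000 0.0000 0.0000]
Step 1: x=[6.0000 13.2500 20.0000] v=[2.0000 -1.5000 0.0000]
Step 2: x=[7.3125 12.3750 19.8125] v=[2.6250 -1.7500 -0.3750]
Step 3: x=[8.0625 12.0938 19.2656] v=[1.5000 -0.5625 -1.0938]
Step 4: x=[7.8047 12.5977 18.4258] v=[-0.5156 1.0078 -1.6797]
Step 5: x=[6.7940 13.3604 17.6289] v=[-2.0215 1.5254 -1.5938]
Step 6: x=[5.7264 13.5487 17.2649] v=[-2.1353 0.3765 -0.7281]
Max displacement = 2.0625

Answer: 2.0625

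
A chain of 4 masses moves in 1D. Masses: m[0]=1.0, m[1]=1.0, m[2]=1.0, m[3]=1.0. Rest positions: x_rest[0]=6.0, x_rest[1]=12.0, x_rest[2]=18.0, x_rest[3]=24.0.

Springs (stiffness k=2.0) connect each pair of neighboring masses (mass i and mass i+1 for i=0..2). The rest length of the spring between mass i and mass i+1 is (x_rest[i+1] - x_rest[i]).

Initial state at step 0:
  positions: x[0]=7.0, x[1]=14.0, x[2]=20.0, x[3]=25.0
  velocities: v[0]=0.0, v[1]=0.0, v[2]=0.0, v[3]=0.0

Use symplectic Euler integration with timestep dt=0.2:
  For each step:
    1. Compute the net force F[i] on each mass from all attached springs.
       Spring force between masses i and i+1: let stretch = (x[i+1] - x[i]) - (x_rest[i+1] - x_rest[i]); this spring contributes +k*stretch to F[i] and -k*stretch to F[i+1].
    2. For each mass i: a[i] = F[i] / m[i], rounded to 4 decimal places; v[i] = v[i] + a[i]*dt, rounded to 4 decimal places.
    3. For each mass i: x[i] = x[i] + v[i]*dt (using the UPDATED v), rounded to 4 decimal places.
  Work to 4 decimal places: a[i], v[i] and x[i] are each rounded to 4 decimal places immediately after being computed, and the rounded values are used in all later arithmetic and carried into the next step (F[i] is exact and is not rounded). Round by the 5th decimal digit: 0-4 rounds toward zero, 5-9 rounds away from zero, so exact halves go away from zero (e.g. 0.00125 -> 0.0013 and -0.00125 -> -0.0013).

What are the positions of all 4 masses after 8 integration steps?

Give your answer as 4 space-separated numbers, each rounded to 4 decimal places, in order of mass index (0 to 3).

Answer: 7.9902 13.0098 19.0098 25.9902

Derivation:
Step 0: x=[7.0000 14.0000 20.0000 25.0000] v=[0.0000 0.0000 0.0000 0.0000]
Step 1: x=[7.0800 13.9200 19.9200 25.0800] v=[0.4000 -0.4000 -0.4000 0.4000]
Step 2: x=[7.2272 13.7728 19.7728 25.2272] v=[0.7360 -0.7360 -0.7360 0.7360]
Step 3: x=[7.4180 13.5820 19.5820 25.4180] v=[0.9542 -0.9542 -0.9542 0.9542]
Step 4: x=[7.6220 13.3780 19.3780 25.6220] v=[1.0198 -1.0198 -1.0198 1.0198]
Step 5: x=[7.8064 13.1936 19.1936 25.8064] v=[0.9222 -0.9222 -0.9222 0.9222]
Step 6: x=[7.9418 13.0582 19.0582 25.9418] v=[0.6771 -0.6771 -0.6771 0.6771]
Step 7: x=[8.0065 12.9935 18.9935 26.0065] v=[0.3237 -0.3237 -0.3237 0.3237]
Step 8: x=[7.9902 13.0098 19.0098 25.9902] v=[-0.0815 0.0815 0.0815 -0.0815]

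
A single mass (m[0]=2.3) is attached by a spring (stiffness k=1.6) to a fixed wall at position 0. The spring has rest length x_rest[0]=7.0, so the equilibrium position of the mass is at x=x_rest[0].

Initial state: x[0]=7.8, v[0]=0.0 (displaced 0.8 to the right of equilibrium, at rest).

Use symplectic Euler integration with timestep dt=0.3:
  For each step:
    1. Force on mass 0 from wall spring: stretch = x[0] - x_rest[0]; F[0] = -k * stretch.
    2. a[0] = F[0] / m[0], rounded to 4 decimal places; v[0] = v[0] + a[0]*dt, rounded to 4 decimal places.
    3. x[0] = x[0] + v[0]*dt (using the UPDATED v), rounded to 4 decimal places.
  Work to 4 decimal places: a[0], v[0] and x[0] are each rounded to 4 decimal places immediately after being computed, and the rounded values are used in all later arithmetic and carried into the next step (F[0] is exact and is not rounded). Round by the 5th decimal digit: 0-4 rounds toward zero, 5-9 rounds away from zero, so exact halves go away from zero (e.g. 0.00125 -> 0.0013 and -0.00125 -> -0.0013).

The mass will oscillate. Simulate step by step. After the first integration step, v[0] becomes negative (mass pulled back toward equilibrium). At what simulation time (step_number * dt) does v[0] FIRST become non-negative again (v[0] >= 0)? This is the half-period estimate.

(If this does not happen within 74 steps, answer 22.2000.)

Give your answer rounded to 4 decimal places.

Step 0: x=[7.8000] v=[0.0000]
Step 1: x=[7.7499] v=[-0.1670]
Step 2: x=[7.6529] v=[-0.3235]
Step 3: x=[7.5150] v=[-0.4598]
Step 4: x=[7.3448] v=[-0.5673]
Step 5: x=[7.1530] v=[-0.6393]
Step 6: x=[6.9516] v=[-0.6712]
Step 7: x=[6.7533] v=[-0.6611]
Step 8: x=[6.5704] v=[-0.6096]
Step 9: x=[6.4144] v=[-0.5199]
Step 10: x=[6.2951] v=[-0.3977]
Step 11: x=[6.2199] v=[-0.2506]
Step 12: x=[6.1936] v=[-0.0878]
Step 13: x=[6.2178] v=[0.0805]
First v>=0 after going negative at step 13, time=3.9000

Answer: 3.9000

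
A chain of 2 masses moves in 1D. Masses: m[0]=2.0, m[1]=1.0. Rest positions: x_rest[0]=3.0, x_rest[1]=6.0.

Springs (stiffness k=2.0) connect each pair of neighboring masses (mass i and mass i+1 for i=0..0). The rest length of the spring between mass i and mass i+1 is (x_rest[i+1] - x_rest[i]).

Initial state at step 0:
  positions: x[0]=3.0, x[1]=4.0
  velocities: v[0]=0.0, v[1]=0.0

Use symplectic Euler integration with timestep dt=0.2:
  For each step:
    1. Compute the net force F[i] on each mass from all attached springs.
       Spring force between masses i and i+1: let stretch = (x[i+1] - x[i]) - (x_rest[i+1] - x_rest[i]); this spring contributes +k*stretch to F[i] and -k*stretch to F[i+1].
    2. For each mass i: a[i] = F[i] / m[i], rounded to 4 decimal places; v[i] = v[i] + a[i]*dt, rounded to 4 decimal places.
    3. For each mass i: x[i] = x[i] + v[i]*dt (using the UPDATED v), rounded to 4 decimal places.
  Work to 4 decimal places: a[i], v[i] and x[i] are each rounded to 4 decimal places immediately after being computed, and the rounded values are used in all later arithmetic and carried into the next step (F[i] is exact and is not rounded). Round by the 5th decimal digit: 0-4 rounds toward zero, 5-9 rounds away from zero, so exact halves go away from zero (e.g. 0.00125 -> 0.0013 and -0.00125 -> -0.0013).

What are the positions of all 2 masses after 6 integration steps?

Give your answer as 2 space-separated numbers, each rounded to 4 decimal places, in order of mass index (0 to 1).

Answer: 1.9012 6.1974

Derivation:
Step 0: x=[3.0000 4.0000] v=[0.0000 0.0000]
Step 1: x=[2.9200 4.1600] v=[-0.4000 0.8000]
Step 2: x=[2.7696 4.4608] v=[-0.7520 1.5040]
Step 3: x=[2.5668 4.8663] v=[-1.0138 2.0275]
Step 4: x=[2.3360 5.3278] v=[-1.1539 2.3077]
Step 5: x=[2.1049 5.7900] v=[-1.1555 2.3110]
Step 6: x=[1.9012 6.1974] v=[-1.0185 2.0370]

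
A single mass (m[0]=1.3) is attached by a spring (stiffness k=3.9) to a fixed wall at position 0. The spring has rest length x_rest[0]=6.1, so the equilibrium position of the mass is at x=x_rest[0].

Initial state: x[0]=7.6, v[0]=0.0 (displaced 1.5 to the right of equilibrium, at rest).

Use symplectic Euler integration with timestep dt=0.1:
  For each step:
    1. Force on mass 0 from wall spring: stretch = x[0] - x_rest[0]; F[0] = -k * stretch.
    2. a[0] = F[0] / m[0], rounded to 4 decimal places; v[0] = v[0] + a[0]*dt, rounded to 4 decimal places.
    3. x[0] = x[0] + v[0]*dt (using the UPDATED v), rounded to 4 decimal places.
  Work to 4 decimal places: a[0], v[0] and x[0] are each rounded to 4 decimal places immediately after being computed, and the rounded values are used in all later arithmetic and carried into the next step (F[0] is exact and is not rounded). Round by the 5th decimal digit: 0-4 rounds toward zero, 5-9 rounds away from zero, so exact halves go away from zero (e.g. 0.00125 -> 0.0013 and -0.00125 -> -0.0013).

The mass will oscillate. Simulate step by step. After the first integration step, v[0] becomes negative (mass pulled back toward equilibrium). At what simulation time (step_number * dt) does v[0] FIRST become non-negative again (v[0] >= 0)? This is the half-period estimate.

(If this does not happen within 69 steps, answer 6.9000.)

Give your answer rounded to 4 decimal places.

Step 0: x=[7.6000] v=[0.0000]
Step 1: x=[7.5550] v=[-0.4500]
Step 2: x=[7.4664] v=[-0.8865]
Step 3: x=[7.3368] v=[-1.2964]
Step 4: x=[7.1701] v=[-1.6674]
Step 5: x=[6.9713] v=[-1.9884]
Step 6: x=[6.7463] v=[-2.2498]
Step 7: x=[6.5019] v=[-2.4437]
Step 8: x=[6.2455] v=[-2.5643]
Step 9: x=[5.9847] v=[-2.6080]
Step 10: x=[5.7274] v=[-2.5734]
Step 11: x=[5.4812] v=[-2.4616]
Step 12: x=[5.2536] v=[-2.2760]
Step 13: x=[5.0514] v=[-2.0221]
Step 14: x=[4.8807] v=[-1.7075]
Step 15: x=[4.7465] v=[-1.3417]
Step 16: x=[4.6529] v=[-0.9357]
Step 17: x=[4.6027] v=[-0.5016]
Step 18: x=[4.5975] v=[-0.0524]
Step 19: x=[4.6373] v=[0.3984]
First v>=0 after going negative at step 19, time=1.9000

Answer: 1.9000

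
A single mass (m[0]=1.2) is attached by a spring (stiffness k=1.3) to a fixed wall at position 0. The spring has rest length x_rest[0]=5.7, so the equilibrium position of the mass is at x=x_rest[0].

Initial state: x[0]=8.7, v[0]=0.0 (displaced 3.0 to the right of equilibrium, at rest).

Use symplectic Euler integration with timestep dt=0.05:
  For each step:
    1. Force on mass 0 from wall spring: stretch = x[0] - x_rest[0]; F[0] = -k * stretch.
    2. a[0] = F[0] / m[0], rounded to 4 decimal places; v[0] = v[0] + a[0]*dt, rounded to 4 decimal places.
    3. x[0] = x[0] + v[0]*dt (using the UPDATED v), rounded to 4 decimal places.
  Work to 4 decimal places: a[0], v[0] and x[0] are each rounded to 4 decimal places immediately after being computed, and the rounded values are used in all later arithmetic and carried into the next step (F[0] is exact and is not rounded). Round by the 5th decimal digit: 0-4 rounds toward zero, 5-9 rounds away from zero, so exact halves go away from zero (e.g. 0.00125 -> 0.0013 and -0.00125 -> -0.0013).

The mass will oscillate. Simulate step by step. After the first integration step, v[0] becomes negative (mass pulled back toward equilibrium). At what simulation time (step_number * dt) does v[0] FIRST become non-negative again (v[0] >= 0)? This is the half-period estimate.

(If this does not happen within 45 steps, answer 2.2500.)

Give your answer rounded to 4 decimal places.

Step 0: x=[8.7000] v=[0.0000]
Step 1: x=[8.6919] v=[-0.1625]
Step 2: x=[8.6757] v=[-0.3246]
Step 3: x=[8.6514] v=[-0.4858]
Step 4: x=[8.6191] v=[-0.6457]
Step 5: x=[8.5789] v=[-0.8038]
Step 6: x=[8.5309] v=[-0.9597]
Step 7: x=[8.4753] v=[-1.1130]
Step 8: x=[8.4121] v=[-1.2633]
Step 9: x=[8.3416] v=[-1.4102]
Step 10: x=[8.2639] v=[-1.5533]
Step 11: x=[8.1793] v=[-1.6922]
Step 12: x=[8.0880] v=[-1.8265]
Step 13: x=[7.9902] v=[-1.9559]
Step 14: x=[7.8862] v=[-2.0800]
Step 15: x=[7.7763] v=[-2.1984]
Step 16: x=[7.6608] v=[-2.3109]
Step 17: x=[7.5399] v=[-2.4171]
Step 18: x=[7.4141] v=[-2.5168]
Step 19: x=[7.2836] v=[-2.6096]
Step 20: x=[7.1488] v=[-2.6954]
Step 21: x=[7.0101] v=[-2.7739]
Step 22: x=[6.8679] v=[-2.8449]
Step 23: x=[6.7225] v=[-2.9082]
Step 24: x=[6.5743] v=[-2.9636]
Step 25: x=[6.4238] v=[-3.0110]
Step 26: x=[6.2713] v=[-3.0502]
Step 27: x=[6.1172] v=[-3.0811]
Step 28: x=[5.9620] v=[-3.1037]
Step 29: x=[5.8061] v=[-3.1179]
Step 30: x=[5.6499] v=[-3.1236]
Step 31: x=[5.4939] v=[-3.1209]
Step 32: x=[5.3384] v=[-3.1097]
Step 33: x=[5.1839] v=[-3.0901]
Step 34: x=[5.0308] v=[-3.0621]
Step 35: x=[4.8795] v=[-3.0259]
Step 36: x=[4.7304] v=[-2.9815]
Step 37: x=[4.5840] v=[-2.9290]
Step 38: x=[4.4406] v=[-2.8686]
Step 39: x=[4.3006] v=[-2.8004]
Step 40: x=[4.1644] v=[-2.7246]
Step 41: x=[4.0323] v=[-2.6414]
Step 42: x=[3.9047] v=[-2.5511]
Step 43: x=[3.7820] v=[-2.4539]
Step 44: x=[3.6645] v=[-2.3500]
Step 45: x=[3.5525] v=[-2.2397]
v[0] did not become non-negative within 45 steps; using fallback time=2.2500

Answer: 2.2500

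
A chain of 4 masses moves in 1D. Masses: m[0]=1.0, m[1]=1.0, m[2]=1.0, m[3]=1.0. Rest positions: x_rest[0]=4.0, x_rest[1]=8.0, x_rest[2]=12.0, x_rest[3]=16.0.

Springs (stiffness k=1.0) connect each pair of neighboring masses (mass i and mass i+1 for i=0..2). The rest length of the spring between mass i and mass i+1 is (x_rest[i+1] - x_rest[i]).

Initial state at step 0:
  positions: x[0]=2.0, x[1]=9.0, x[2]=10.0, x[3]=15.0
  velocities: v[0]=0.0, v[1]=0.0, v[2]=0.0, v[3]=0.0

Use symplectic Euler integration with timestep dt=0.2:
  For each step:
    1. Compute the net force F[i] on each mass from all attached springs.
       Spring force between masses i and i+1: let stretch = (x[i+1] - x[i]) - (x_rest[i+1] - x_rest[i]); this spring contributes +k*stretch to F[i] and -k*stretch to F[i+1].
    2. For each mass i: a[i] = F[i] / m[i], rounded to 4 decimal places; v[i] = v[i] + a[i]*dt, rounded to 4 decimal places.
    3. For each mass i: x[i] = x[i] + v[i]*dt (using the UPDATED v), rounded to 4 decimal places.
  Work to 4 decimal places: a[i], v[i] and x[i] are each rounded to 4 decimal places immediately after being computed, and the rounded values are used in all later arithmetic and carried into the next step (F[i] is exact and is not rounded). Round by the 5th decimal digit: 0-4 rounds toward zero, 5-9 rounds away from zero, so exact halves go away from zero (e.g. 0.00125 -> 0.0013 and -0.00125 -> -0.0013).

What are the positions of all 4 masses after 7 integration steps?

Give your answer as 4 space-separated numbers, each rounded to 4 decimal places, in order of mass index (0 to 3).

Answer: 3.8859 5.3596 12.1058 14.6487

Derivation:
Step 0: x=[2.0000 9.0000 10.0000 15.0000] v=[0.0000 0.0000 0.0000 0.0000]
Step 1: x=[2.1200 8.7600 10.1600 14.9600] v=[0.6000 -1.2000 0.8000 -0.2000]
Step 2: x=[2.3456 8.3104 10.4560 14.8880] v=[1.1280 -2.2480 1.4800 -0.3600]
Step 3: x=[2.6498 7.7080 10.8435 14.7987] v=[1.5210 -3.0118 1.9373 -0.4464]
Step 4: x=[2.9963 7.0287 11.2637 14.7112] v=[1.7326 -3.3963 2.1012 -0.4374]
Step 5: x=[3.3441 6.3575 11.6524 14.6458] v=[1.7391 -3.3558 1.9437 -0.3269]
Step 6: x=[3.6525 5.7776 11.9491 14.6207] v=[1.5418 -2.8995 1.4834 -0.1256]
Step 7: x=[3.8859 5.3596 12.1058 14.6487] v=[1.1668 -2.0902 0.7834 0.1401]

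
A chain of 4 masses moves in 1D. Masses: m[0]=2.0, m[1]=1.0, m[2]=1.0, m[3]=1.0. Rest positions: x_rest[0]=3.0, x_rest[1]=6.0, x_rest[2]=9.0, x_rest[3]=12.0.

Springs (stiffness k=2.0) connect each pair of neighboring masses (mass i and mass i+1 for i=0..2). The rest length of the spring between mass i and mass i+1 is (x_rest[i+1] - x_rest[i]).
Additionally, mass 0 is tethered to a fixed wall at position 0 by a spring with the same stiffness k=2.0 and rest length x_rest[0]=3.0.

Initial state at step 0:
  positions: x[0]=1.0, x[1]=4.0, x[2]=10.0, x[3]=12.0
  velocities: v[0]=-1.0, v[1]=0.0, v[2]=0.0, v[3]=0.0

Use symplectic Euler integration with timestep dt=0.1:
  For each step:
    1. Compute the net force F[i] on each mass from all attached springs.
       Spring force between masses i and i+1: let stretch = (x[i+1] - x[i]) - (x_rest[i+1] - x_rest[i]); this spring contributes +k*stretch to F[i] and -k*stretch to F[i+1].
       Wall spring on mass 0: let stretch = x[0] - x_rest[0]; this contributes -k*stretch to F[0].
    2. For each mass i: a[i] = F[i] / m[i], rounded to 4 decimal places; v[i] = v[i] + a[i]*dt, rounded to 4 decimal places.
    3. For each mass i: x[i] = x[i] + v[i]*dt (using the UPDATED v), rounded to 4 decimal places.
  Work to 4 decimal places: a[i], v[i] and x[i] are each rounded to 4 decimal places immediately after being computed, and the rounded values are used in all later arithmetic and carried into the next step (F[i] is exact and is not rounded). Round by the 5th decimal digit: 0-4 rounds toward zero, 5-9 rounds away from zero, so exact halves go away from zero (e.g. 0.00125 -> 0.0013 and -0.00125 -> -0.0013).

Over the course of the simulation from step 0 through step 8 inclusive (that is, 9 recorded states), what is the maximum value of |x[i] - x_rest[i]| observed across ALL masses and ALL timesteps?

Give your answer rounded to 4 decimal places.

Answer: 2.1776

Derivation:
Step 0: x=[1.0000 4.0000 10.0000 12.0000] v=[-1.0000 0.0000 0.0000 0.0000]
Step 1: x=[0.9200 4.0600 9.9200 12.0200] v=[-0.8000 0.6000 -0.8000 0.2000]
Step 2: x=[0.8622 4.1744 9.7648 12.0580] v=[-0.5780 1.1440 -1.5520 0.3800]
Step 3: x=[0.8289 4.3344 9.5437 12.1101] v=[-0.3330 1.5996 -2.2114 0.5214]
Step 4: x=[0.8224 4.5284 9.2697 12.1709] v=[-0.0653 1.9404 -2.7400 0.6081]
Step 5: x=[0.8447 4.7432 8.9589 12.2337] v=[0.2231 2.1475 -3.1080 0.6279]
Step 6: x=[0.8976 4.9643 8.6293 12.2910] v=[0.5285 2.2109 -3.2962 0.5729]
Step 7: x=[0.9821 5.1774 8.2996 12.3351] v=[0.8454 2.1306 -3.2969 0.4406]
Step 8: x=[1.0988 5.3690 7.9882 12.3585] v=[1.1667 1.9160 -3.1142 0.2335]
Max displacement = 2.1776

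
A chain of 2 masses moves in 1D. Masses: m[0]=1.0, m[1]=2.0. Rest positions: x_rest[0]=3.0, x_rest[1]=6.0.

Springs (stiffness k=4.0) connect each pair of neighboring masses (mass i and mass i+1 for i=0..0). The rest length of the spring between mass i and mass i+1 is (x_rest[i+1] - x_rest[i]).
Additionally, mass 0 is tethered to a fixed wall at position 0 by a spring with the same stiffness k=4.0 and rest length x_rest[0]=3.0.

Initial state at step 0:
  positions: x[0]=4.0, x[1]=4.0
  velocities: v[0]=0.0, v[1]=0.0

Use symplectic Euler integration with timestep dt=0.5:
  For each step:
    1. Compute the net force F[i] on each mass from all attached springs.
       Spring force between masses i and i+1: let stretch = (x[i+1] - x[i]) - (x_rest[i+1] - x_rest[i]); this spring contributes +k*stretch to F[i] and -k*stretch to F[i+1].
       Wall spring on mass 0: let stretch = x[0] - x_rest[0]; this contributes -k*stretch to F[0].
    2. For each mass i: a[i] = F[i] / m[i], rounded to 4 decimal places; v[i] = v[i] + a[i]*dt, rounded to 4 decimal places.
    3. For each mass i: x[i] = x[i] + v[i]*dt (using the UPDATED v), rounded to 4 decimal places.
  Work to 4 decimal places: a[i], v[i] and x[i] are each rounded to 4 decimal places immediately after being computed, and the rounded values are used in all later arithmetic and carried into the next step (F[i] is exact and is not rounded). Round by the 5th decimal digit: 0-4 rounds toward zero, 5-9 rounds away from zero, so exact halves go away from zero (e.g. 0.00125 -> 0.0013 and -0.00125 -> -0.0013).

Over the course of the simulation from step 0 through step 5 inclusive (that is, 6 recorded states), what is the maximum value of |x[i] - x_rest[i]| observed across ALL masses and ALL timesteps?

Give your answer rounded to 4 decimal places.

Step 0: x=[4.0000 4.0000] v=[0.0000 0.0000]
Step 1: x=[0.0000 5.5000] v=[-8.0000 3.0000]
Step 2: x=[1.5000 5.7500] v=[3.0000 0.5000]
Step 3: x=[5.7500 5.3750] v=[8.5000 -0.7500]
Step 4: x=[3.8750 6.6875] v=[-3.7500 2.6250]
Step 5: x=[0.9375 8.0938] v=[-5.8750 2.8125]
Max displacement = 3.0000

Answer: 3.0000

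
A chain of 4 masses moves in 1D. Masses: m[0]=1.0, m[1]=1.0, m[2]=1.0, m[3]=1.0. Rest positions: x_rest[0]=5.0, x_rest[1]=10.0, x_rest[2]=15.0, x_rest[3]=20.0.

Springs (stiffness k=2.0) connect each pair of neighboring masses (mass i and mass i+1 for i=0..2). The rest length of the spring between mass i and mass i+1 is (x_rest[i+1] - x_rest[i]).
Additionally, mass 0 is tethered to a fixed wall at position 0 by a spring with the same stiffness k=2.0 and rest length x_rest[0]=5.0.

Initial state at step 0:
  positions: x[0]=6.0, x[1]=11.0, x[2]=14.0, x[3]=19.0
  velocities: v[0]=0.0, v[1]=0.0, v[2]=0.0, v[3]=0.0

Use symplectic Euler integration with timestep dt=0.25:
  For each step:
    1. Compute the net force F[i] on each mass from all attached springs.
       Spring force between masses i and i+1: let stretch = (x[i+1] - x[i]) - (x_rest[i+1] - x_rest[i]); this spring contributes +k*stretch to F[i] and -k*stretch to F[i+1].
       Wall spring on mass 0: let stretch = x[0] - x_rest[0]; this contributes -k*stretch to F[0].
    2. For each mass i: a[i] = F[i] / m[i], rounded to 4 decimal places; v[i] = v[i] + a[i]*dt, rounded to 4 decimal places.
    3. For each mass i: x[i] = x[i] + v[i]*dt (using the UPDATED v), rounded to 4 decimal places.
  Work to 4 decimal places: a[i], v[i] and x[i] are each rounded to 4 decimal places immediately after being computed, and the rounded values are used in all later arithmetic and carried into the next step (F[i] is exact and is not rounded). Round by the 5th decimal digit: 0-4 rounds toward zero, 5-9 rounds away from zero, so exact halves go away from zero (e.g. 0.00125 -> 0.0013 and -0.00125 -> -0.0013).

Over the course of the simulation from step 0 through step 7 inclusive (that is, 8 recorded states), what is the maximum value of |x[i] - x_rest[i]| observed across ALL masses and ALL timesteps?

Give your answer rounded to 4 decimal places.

Step 0: x=[6.0000 11.0000 14.0000 19.0000] v=[0.0000 0.0000 0.0000 0.0000]
Step 1: x=[5.8750 10.7500 14.2500 19.0000] v=[-0.5000 -1.0000 1.0000 0.0000]
Step 2: x=[5.6250 10.3281 14.6563 19.0313] v=[-1.0000 -1.6875 1.6250 0.1250]
Step 3: x=[5.2598 9.8594 15.0684 19.1407] v=[-1.4610 -1.8750 1.6484 0.4375]
Step 4: x=[4.8120 9.4668 15.3384 19.3661] v=[-1.7911 -1.5703 1.0801 0.9014]
Step 5: x=[4.3446 9.2263 15.3780 19.7130] v=[-1.8697 -0.9619 0.1582 1.3876]
Step 6: x=[3.9443 9.1446 15.1905 20.1430] v=[-1.6012 -0.3269 -0.7502 1.7201]
Step 7: x=[3.7010 9.1686 14.8663 20.5790] v=[-0.9732 0.0959 -1.2969 1.7439]
Max displacement = 1.2990

Answer: 1.2990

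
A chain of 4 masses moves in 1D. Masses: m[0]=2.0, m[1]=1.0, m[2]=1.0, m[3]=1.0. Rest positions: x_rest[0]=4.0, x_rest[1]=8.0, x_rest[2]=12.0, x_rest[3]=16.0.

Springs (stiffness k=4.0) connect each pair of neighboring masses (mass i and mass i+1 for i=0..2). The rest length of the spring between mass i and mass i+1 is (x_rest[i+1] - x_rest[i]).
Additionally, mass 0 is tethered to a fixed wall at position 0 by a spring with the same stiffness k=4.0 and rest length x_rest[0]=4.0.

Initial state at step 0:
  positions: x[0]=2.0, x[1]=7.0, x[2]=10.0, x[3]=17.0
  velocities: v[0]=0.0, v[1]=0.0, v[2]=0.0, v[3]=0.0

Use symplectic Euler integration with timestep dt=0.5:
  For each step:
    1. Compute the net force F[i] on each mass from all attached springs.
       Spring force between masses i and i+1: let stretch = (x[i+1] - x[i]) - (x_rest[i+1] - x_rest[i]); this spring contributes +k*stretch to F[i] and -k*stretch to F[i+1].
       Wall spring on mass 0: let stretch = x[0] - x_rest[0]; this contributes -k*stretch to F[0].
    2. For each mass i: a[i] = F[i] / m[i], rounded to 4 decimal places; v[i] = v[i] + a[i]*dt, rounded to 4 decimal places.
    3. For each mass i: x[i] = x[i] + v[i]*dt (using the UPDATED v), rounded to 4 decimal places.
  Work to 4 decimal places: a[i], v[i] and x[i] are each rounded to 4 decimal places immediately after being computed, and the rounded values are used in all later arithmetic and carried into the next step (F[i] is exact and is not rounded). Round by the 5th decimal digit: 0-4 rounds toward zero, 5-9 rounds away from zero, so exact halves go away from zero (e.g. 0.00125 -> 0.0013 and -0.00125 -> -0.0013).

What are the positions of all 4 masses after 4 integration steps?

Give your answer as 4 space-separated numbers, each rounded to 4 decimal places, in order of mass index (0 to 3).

Step 0: x=[2.0000 7.0000 10.0000 17.0000] v=[0.0000 0.0000 0.0000 0.0000]
Step 1: x=[3.5000 5.0000 14.0000 14.0000] v=[3.0000 -4.0000 8.0000 -6.0000]
Step 2: x=[4.0000 10.5000 9.0000 15.0000] v=[1.0000 11.0000 -10.0000 2.0000]
Step 3: x=[5.7500 8.0000 11.5000 14.0000] v=[3.5000 -5.0000 5.0000 -2.0000]
Step 4: x=[5.7500 6.7500 13.0000 14.5000] v=[0.0000 -2.5000 3.0000 1.0000]

Answer: 5.7500 6.7500 13.0000 14.5000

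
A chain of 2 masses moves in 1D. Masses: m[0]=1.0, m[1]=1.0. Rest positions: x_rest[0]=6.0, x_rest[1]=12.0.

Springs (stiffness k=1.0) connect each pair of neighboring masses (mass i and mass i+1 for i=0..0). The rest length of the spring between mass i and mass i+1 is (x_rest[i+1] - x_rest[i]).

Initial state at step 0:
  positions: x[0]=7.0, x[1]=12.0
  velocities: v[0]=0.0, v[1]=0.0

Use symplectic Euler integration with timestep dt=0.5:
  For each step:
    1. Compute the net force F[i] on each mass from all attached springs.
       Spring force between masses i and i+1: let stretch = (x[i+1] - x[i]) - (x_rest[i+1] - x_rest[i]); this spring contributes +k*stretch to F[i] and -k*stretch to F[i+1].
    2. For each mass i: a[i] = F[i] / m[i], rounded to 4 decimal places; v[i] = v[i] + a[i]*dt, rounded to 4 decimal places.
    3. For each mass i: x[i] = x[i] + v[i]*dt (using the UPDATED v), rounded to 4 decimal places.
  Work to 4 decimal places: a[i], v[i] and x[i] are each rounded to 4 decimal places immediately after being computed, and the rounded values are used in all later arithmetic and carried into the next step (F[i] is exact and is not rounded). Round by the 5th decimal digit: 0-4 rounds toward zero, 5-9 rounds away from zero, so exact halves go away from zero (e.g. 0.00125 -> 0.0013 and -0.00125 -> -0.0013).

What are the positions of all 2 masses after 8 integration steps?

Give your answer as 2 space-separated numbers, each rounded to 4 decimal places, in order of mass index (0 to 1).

Answer: 7.0295 11.9707

Derivation:
Step 0: x=[7.0000 12.0000] v=[0.0000 0.0000]
Step 1: x=[6.7500 12.2500] v=[-0.5000 0.5000]
Step 2: x=[6.3750 12.6250] v=[-0.7500 0.7500]
Step 3: x=[6.0625 12.9375] v=[-0.6250 0.6250]
Step 4: x=[5.9688 13.0313] v=[-0.1875 0.1875]
Step 5: x=[6.1407 12.8594] v=[0.3438 -0.3438]
Step 6: x=[6.4923 12.5078] v=[0.7032 -0.7032]
Step 7: x=[6.8478 12.1523] v=[0.7110 -0.7110]
Step 8: x=[7.0295 11.9707] v=[0.3633 -0.3633]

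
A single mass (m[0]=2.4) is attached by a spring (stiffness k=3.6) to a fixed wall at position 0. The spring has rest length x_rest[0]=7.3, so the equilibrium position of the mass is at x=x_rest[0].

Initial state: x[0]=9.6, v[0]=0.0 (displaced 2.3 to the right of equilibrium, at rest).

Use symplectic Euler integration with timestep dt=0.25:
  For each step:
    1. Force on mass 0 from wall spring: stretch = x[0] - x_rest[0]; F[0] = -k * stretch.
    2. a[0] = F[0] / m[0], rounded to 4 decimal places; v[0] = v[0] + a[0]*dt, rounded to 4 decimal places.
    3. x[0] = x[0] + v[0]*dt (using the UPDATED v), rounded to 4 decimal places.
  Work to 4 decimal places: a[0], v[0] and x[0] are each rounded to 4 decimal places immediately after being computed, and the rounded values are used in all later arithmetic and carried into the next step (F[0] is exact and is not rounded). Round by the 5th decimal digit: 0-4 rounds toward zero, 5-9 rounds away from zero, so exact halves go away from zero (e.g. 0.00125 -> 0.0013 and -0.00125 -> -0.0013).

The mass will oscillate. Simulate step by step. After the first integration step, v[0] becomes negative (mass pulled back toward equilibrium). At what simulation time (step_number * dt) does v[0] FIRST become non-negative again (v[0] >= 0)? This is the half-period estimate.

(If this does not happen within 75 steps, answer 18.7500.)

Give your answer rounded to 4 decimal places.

Answer: 2.7500

Derivation:
Step 0: x=[9.6000] v=[0.0000]
Step 1: x=[9.3844] v=[-0.8625]
Step 2: x=[8.9734] v=[-1.6442]
Step 3: x=[8.4055] v=[-2.2717]
Step 4: x=[7.7339] v=[-2.6863]
Step 5: x=[7.0217] v=[-2.8490]
Step 6: x=[6.3356] v=[-2.7446]
Step 7: x=[5.7399] v=[-2.3830]
Step 8: x=[5.2904] v=[-1.7980]
Step 9: x=[5.0293] v=[-1.0444]
Step 10: x=[4.9811] v=[-0.1929]
Step 11: x=[5.1503] v=[0.6767]
First v>=0 after going negative at step 11, time=2.7500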